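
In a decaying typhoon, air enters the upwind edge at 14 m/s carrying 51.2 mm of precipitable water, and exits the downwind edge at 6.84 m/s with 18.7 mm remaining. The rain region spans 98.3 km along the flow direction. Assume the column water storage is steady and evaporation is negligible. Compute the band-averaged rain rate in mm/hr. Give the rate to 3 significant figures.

Column moisture flux per unit crosswind length is F = V × PW.
Inflow: F_in = 14 × 51.2 = 716.8 mm·m/s
Outflow: F_out = 6.84 × 18.7 = 127.908 mm·m/s
Steady-state rate R = (F_in − F_out)/L = (716.8 − 127.908) / 98300 m = 5.991e-03 mm/s.
R = 5.991e-03 × 3600 = 21.6 mm/hr.

R ≈ 21.6 mm/hr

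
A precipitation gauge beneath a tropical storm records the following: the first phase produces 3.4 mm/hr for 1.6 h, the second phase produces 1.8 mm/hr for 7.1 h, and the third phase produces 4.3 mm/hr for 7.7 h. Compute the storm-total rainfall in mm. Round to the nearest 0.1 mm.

Total = Σ Rᵢ Δtᵢ = 3.4 × 1.6 + 1.8 × 7.1 + 4.3 × 7.7
      = 5.44 + 12.78 + 33.11 = 51.3 mm.

total ≈ 51.3 mm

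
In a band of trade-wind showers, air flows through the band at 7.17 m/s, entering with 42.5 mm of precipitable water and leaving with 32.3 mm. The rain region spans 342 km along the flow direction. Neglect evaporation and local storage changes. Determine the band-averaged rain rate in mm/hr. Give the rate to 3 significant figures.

Column moisture flux per unit crosswind length is F = V × PW.
Inflow: F_in = 7.17 × 42.5 = 304.725 mm·m/s
Outflow: F_out = 7.17 × 32.3 = 231.591 mm·m/s
Steady-state rate R = (F_in − F_out)/L = (304.725 − 231.591) / 342000 m = 2.138e-04 mm/s.
R = 2.138e-04 × 3600 = 0.770 mm/hr.

R ≈ 0.770 mm/hr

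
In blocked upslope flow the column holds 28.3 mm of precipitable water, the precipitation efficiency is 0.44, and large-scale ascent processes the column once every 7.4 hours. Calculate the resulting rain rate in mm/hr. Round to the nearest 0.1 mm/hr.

Each overturning extracts ε × PW = 0.44 × 28.3 = 12.452 mm.
Rate = ε·PW / τ = 12.452 / 7.4 h = 1.7 mm/hr.

R ≈ 1.7 mm/hr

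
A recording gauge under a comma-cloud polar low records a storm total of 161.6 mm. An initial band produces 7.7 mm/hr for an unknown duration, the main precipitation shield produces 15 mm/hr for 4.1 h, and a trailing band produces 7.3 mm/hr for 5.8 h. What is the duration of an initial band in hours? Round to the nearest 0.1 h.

Known phases: 15 × 4.1 + 7.3 × 5.8 = 61.5 + 42.34 = 103.84 mm.
Remaining depth = 161.6 − 103.84 = 57.76 mm.
Duration = 57.76 / 7.7 = 7.5 h.

duration ≈ 7.5 h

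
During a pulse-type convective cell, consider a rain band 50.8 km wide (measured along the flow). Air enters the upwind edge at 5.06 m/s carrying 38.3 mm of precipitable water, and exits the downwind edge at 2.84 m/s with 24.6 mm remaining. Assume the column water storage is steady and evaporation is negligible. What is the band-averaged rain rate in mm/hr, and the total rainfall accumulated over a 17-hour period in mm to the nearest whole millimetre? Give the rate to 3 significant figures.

R ≈ 8.78 mm/hr; total ≈ 149 mm

Column moisture flux per unit crosswind length is F = V × PW.
Inflow: F_in = 5.06 × 38.3 = 193.798 mm·m/s
Outflow: F_out = 2.84 × 24.6 = 69.864 mm·m/s
Steady-state rate R = (F_in − F_out)/L = (193.798 − 69.864) / 50800 m = 2.440e-03 mm/s.
R = 2.440e-03 × 3600 = 8.78 mm/hr.
Over 17 h: total = 8.78 × 17 = 149.26 ≈ 149 mm.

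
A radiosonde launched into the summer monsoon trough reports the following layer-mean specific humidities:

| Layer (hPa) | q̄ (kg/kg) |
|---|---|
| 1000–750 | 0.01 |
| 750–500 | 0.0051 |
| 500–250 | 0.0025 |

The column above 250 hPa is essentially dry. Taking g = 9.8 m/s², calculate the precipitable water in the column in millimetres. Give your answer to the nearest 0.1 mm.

Precipitable water is the column-integrated vapour mass per unit area: PW = (1/g) Σ q̄ Δp, with q in kg/kg and Δp in Pa (1 kg/m² of water = 1 mm).
Layer 1000–750 hPa: Δp = 250 hPa = 25000 Pa, q̄ = 0.01 kg/kg → 0.01 × 25000 / 9.8 = 25.51 mm
Layer 750–500 hPa: Δp = 250 hPa = 25000 Pa, q̄ = 0.0051 kg/kg → 0.0051 × 25000 / 9.8 = 13.01 mm
Layer 500–250 hPa: Δp = 250 hPa = 25000 Pa, q̄ = 0.0025 kg/kg → 0.0025 × 25000 / 9.8 = 6.38 mm
PW = 25.51 + 13.01 + 6.38 = 44.90 ≈ 44.9 mm.

PW ≈ 44.9 mm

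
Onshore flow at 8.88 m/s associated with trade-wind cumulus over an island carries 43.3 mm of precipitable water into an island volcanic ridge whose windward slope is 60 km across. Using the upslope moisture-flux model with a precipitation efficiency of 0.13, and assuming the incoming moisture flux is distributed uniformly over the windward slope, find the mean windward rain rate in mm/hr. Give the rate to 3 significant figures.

Incoming column moisture flux per unit ridge length: F = V × PW = 8.88 × 43.3 = 384.504 mm·m/s.
Spread over the 60 km slope with efficiency ε = 0.13: R = ε·F/W = 0.13 × 384.504 / 60000 m = 8.331e-04 mm/s.
R = 8.331e-04 × 3600 = 3.00 mm/hr.

R ≈ 3.00 mm/hr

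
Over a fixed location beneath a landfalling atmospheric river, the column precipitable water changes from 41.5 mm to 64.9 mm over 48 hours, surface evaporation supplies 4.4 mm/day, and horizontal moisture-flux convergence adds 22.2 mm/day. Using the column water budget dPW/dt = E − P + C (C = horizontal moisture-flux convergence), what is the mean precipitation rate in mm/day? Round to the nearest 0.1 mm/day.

P ≈ 14.9 mm/day

dPW/dt = (64.9 − 41.5) mm / (48/24 day) = +11.700 mm/day.
P = E + C − dPW/dt = 4.4 + (22.2) − (+11.700) = 14.9 mm/day.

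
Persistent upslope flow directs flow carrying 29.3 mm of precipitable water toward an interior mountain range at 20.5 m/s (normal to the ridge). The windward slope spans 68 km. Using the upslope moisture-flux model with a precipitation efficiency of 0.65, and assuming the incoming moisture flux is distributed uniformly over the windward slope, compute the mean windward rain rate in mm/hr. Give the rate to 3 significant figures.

R ≈ 20.7 mm/hr

Incoming column moisture flux per unit ridge length: F = V × PW = 20.5 × 29.3 = 600.65 mm·m/s.
Spread over the 68 km slope with efficiency ε = 0.65: R = ε·F/W = 0.65 × 600.65 / 68000 m = 5.742e-03 mm/s.
R = 5.742e-03 × 3600 = 20.7 mm/hr.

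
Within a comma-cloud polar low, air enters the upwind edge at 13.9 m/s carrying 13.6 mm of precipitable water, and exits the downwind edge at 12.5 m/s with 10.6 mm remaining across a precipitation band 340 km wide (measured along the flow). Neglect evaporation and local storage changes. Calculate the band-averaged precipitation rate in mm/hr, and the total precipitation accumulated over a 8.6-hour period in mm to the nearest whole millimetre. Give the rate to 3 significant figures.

Column moisture flux per unit crosswind length is F = V × PW.
Inflow: F_in = 13.9 × 13.6 = 189.04 mm·m/s
Outflow: F_out = 12.5 × 10.6 = 132.5 mm·m/s
Steady-state rate R = (F_in − F_out)/L = (189.04 − 132.5) / 340000 m = 1.663e-04 mm/s.
R = 1.663e-04 × 3600 = 0.599 mm/hr.
Over 8.6 h: total = 0.599 × 8.6 = 5.1514 ≈ 5 mm.

R ≈ 0.599 mm/hr; total ≈ 5 mm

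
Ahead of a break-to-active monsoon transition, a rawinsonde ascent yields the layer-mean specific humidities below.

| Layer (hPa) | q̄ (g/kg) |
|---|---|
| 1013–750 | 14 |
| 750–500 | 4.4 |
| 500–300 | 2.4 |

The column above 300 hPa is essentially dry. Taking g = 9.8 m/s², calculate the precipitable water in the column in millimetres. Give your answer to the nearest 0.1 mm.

PW ≈ 53.7 mm

Precipitable water is the column-integrated vapour mass per unit area: PW = (1/g) Σ q̄ Δp, with q in kg/kg and Δp in Pa (1 kg/m² of water = 1 mm).
Layer 1013–750 hPa: Δp = 263 hPa = 26300 Pa, q̄ = 0.014 kg/kg → 0.014 × 26300 / 9.8 = 37.57 mm
Layer 750–500 hPa: Δp = 250 hPa = 25000 Pa, q̄ = 0.0044 kg/kg → 0.0044 × 25000 / 9.8 = 11.22 mm
Layer 500–300 hPa: Δp = 200 hPa = 20000 Pa, q̄ = 0.0024 kg/kg → 0.0024 × 20000 / 9.8 = 4.90 mm
PW = 37.57 + 11.22 + 4.90 = 53.69 ≈ 53.7 mm.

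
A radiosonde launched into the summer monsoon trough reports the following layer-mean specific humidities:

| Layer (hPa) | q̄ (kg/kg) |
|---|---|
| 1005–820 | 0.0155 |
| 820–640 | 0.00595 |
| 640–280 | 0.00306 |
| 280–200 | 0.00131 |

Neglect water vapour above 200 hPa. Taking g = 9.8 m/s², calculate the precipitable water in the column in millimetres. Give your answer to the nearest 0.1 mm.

PW ≈ 52.5 mm

Precipitable water is the column-integrated vapour mass per unit area: PW = (1/g) Σ q̄ Δp, with q in kg/kg and Δp in Pa (1 kg/m² of water = 1 mm).
Layer 1005–820 hPa: Δp = 185 hPa = 18500 Pa, q̄ = 0.0155 kg/kg → 0.0155 × 18500 / 9.8 = 29.26 mm
Layer 820–640 hPa: Δp = 180 hPa = 18000 Pa, q̄ = 0.00595 kg/kg → 0.00595 × 18000 / 9.8 = 10.93 mm
Layer 640–280 hPa: Δp = 360 hPa = 36000 Pa, q̄ = 0.00306 kg/kg → 0.00306 × 36000 / 9.8 = 11.24 mm
Layer 280–200 hPa: Δp = 80 hPa = 8000 Pa, q̄ = 0.00131 kg/kg → 0.00131 × 8000 / 9.8 = 1.07 mm
PW = 29.26 + 10.93 + 11.24 + 1.07 = 52.50 ≈ 52.5 mm.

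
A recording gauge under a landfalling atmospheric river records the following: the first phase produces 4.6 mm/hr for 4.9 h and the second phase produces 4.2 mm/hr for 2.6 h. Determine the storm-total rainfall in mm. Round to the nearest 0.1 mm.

total ≈ 33.5 mm

Total = Σ Rᵢ Δtᵢ = 4.6 × 4.9 + 4.2 × 2.6
      = 22.54 + 10.92 = 33.5 mm.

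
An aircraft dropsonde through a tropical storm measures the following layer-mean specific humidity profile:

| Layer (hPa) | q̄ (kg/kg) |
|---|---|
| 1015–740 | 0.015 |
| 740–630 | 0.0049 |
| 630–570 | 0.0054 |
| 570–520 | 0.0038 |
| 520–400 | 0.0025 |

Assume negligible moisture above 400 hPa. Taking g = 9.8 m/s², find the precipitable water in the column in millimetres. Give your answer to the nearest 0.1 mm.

PW ≈ 55.9 mm

Precipitable water is the column-integrated vapour mass per unit area: PW = (1/g) Σ q̄ Δp, with q in kg/kg and Δp in Pa (1 kg/m² of water = 1 mm).
Layer 1015–740 hPa: Δp = 275 hPa = 27500 Pa, q̄ = 0.015 kg/kg → 0.015 × 27500 / 9.8 = 42.09 mm
Layer 740–630 hPa: Δp = 110 hPa = 11000 Pa, q̄ = 0.0049 kg/kg → 0.0049 × 11000 / 9.8 = 5.50 mm
Layer 630–570 hPa: Δp = 60 hPa = 6000 Pa, q̄ = 0.0054 kg/kg → 0.0054 × 6000 / 9.8 = 3.31 mm
Layer 570–520 hPa: Δp = 50 hPa = 5000 Pa, q̄ = 0.0038 kg/kg → 0.0038 × 5000 / 9.8 = 1.94 mm
Layer 520–400 hPa: Δp = 120 hPa = 12000 Pa, q̄ = 0.0025 kg/kg → 0.0025 × 12000 / 9.8 = 3.06 mm
PW = 42.09 + 5.50 + 3.31 + 1.94 + 3.06 = 55.90 ≈ 55.9 mm.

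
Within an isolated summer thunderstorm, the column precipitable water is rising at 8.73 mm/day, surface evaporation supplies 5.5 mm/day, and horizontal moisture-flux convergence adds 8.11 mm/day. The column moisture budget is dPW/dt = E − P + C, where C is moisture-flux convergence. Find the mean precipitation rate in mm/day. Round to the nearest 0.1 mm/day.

dPW/dt = +8.73 mm/day.
P = E + C − dPW/dt = 5.5 + (8.11) − (+8.73) = 4.9 mm/day.

P ≈ 4.9 mm/day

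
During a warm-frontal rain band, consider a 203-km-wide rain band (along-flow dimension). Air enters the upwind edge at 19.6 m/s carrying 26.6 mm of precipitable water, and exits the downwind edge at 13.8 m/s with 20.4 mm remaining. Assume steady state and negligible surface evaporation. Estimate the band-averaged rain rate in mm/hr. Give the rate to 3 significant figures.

Column moisture flux per unit crosswind length is F = V × PW.
Inflow: F_in = 19.6 × 26.6 = 521.36 mm·m/s
Outflow: F_out = 13.8 × 20.4 = 281.52 mm·m/s
Steady-state rate R = (F_in − F_out)/L = (521.36 − 281.52) / 203000 m = 1.181e-03 mm/s.
R = 1.181e-03 × 3600 = 4.25 mm/hr.

R ≈ 4.25 mm/hr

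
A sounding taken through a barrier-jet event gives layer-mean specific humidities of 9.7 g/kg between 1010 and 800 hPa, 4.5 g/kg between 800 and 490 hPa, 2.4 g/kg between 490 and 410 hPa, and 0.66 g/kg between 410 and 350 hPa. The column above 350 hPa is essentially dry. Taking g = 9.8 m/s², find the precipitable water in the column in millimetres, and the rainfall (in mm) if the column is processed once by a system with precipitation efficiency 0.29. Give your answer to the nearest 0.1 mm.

PW ≈ 37.4 mm; rainfall ≈ 10.8 mm

Precipitable water is the column-integrated vapour mass per unit area: PW = (1/g) Σ q̄ Δp, with q in kg/kg and Δp in Pa (1 kg/m² of water = 1 mm).
Layer 1010–800 hPa: Δp = 210 hPa = 21000 Pa, q̄ = 0.0097 kg/kg → 0.0097 × 21000 / 9.8 = 20.79 mm
Layer 800–490 hPa: Δp = 310 hPa = 31000 Pa, q̄ = 0.0045 kg/kg → 0.0045 × 31000 / 9.8 = 14.23 mm
Layer 490–410 hPa: Δp = 80 hPa = 8000 Pa, q̄ = 0.0024 kg/kg → 0.0024 × 8000 / 9.8 = 1.96 mm
Layer 410–350 hPa: Δp = 60 hPa = 6000 Pa, q̄ = 0.00066 kg/kg → 0.00066 × 6000 / 9.8 = 0.40 mm
PW = 20.79 + 14.23 + 1.96 + 0.40 = 37.38 ≈ 37.4 mm.
Rainfall = ε × PW = 0.29 × 37.4 = 10.8 mm.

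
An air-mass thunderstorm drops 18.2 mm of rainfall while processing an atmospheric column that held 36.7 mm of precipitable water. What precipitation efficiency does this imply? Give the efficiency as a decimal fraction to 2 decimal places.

ε = rainfall / PW = 18.2 / 36.7 = 0.50.

ε ≈ 0.50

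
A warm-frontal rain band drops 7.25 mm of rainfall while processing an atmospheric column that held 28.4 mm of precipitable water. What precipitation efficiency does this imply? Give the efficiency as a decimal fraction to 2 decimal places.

ε ≈ 0.26

ε = rainfall / PW = 7.25 / 28.4 = 0.26.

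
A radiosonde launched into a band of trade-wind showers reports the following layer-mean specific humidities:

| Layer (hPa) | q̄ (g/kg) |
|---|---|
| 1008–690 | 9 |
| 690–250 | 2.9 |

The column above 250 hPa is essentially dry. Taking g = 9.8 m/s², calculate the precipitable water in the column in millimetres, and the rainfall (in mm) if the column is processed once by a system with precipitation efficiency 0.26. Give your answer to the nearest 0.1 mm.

Precipitable water is the column-integrated vapour mass per unit area: PW = (1/g) Σ q̄ Δp, with q in kg/kg and Δp in Pa (1 kg/m² of water = 1 mm).
Layer 1008–690 hPa: Δp = 318 hPa = 31800 Pa, q̄ = 0.009 kg/kg → 0.009 × 31800 / 9.8 = 29.20 mm
Layer 690–250 hPa: Δp = 440 hPa = 44000 Pa, q̄ = 0.0029 kg/kg → 0.0029 × 44000 / 9.8 = 13.02 mm
PW = 29.20 + 13.02 = 42.22 ≈ 42.2 mm.
Rainfall = ε × PW = 0.26 × 42.2 = 11.0 mm.

PW ≈ 42.2 mm; rainfall ≈ 11.0 mm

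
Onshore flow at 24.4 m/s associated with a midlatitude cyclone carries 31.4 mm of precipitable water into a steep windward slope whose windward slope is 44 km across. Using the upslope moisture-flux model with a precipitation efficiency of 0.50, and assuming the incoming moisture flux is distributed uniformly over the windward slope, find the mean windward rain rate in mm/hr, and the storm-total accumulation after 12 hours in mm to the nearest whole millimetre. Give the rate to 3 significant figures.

Incoming column moisture flux per unit ridge length: F = V × PW = 24.4 × 31.4 = 766.16 mm·m/s.
Spread over the 44 km slope with efficiency ε = 0.50: R = ε·F/W = 0.50 × 766.16 / 44000 m = 8.706e-03 mm/s.
R = 8.706e-03 × 3600 = 31.3 mm/hr.
Over 12 h: total = 31.3 × 12 = 375.6 ≈ 376 mm.

R ≈ 31.3 mm/hr; total ≈ 376 mm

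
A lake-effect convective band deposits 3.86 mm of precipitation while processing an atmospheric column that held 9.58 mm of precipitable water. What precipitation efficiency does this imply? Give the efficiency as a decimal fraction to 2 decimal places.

ε ≈ 0.40

ε = precipitation / PW = 3.86 / 9.58 = 0.40.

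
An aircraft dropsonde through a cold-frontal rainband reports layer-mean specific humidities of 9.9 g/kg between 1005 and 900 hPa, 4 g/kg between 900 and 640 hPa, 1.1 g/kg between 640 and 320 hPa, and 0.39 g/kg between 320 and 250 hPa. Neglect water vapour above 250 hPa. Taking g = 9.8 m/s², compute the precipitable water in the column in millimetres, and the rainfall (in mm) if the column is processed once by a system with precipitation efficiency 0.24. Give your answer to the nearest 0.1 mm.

PW ≈ 25.1 mm; rainfall ≈ 6.0 mm

Precipitable water is the column-integrated vapour mass per unit area: PW = (1/g) Σ q̄ Δp, with q in kg/kg and Δp in Pa (1 kg/m² of water = 1 mm).
Layer 1005–900 hPa: Δp = 105 hPa = 10500 Pa, q̄ = 0.0099 kg/kg → 0.0099 × 10500 / 9.8 = 10.61 mm
Layer 900–640 hPa: Δp = 260 hPa = 26000 Pa, q̄ = 0.004 kg/kg → 0.004 × 26000 / 9.8 = 10.61 mm
Layer 640–320 hPa: Δp = 320 hPa = 32000 Pa, q̄ = 0.0011 kg/kg → 0.0011 × 32000 / 9.8 = 3.59 mm
Layer 320–250 hPa: Δp = 70 hPa = 7000 Pa, q̄ = 0.00039 kg/kg → 0.00039 × 7000 / 9.8 = 0.28 mm
PW = 10.61 + 10.61 + 3.59 + 0.28 = 25.09 ≈ 25.1 mm.
Rainfall = ε × PW = 0.24 × 25.1 = 6.0 mm.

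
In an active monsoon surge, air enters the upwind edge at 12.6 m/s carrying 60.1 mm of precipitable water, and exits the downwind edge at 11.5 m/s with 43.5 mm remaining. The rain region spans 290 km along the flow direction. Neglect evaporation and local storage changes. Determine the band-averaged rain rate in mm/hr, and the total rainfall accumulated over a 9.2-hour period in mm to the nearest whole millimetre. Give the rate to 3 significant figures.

Column moisture flux per unit crosswind length is F = V × PW.
Inflow: F_in = 12.6 × 60.1 = 757.26 mm·m/s
Outflow: F_out = 11.5 × 43.5 = 500.25 mm·m/s
Steady-state rate R = (F_in − F_out)/L = (757.26 − 500.25) / 290000 m = 8.862e-04 mm/s.
R = 8.862e-04 × 3600 = 3.19 mm/hr.
Over 9.2 h: total = 3.19 × 9.2 = 29.348 ≈ 29 mm.

R ≈ 3.19 mm/hr; total ≈ 29 mm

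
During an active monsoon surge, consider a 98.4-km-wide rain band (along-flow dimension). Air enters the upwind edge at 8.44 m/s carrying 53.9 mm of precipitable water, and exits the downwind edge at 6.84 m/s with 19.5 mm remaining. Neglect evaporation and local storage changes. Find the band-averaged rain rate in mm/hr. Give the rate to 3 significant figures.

Column moisture flux per unit crosswind length is F = V × PW.
Inflow: F_in = 8.44 × 53.9 = 454.916 mm·m/s
Outflow: F_out = 6.84 × 19.5 = 133.38 mm·m/s
Steady-state rate R = (F_in − F_out)/L = (454.916 − 133.38) / 98400 m = 3.268e-03 mm/s.
R = 3.268e-03 × 3600 = 11.8 mm/hr.

R ≈ 11.8 mm/hr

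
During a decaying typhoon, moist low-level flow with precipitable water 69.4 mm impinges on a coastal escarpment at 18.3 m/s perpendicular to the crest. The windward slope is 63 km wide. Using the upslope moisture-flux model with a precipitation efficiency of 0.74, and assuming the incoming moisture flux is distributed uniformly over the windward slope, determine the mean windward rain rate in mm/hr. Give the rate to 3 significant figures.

Incoming column moisture flux per unit ridge length: F = V × PW = 18.3 × 69.4 = 1270.02 mm·m/s.
Spread over the 63 km slope with efficiency ε = 0.74: R = ε·F/W = 0.74 × 1270.02 / 63000 m = 1.492e-02 mm/s.
R = 1.492e-02 × 3600 = 53.7 mm/hr.

R ≈ 53.7 mm/hr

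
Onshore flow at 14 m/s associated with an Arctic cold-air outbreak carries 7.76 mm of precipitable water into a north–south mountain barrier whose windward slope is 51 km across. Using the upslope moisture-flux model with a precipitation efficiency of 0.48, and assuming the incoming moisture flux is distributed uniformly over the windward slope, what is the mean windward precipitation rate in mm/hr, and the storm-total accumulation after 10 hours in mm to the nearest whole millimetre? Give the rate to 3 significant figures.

R ≈ 3.68 mm/hr; total ≈ 37 mm

Incoming column moisture flux per unit ridge length: F = V × PW = 14 × 7.76 = 108.64 mm·m/s.
Spread over the 51 km slope with efficiency ε = 0.48: R = ε·F/W = 0.48 × 108.64 / 51000 m = 1.022e-03 mm/s.
R = 1.022e-03 × 3600 = 3.68 mm/hr.
Over 10 h: total = 3.68 × 10 = 36.8 ≈ 37 mm.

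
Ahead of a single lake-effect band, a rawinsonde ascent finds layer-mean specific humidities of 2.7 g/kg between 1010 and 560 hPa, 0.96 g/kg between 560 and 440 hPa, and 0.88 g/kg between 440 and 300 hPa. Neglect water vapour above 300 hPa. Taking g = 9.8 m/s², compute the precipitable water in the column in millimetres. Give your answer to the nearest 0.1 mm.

Precipitable water is the column-integrated vapour mass per unit area: PW = (1/g) Σ q̄ Δp, with q in kg/kg and Δp in Pa (1 kg/m² of water = 1 mm).
Layer 1010–560 hPa: Δp = 450 hPa = 45000 Pa, q̄ = 0.0027 kg/kg → 0.0027 × 45000 / 9.8 = 12.40 mm
Layer 560–440 hPa: Δp = 120 hPa = 12000 Pa, q̄ = 0.00096 kg/kg → 0.00096 × 12000 / 9.8 = 1.18 mm
Layer 440–300 hPa: Δp = 140 hPa = 14000 Pa, q̄ = 0.00088 kg/kg → 0.00088 × 14000 / 9.8 = 1.26 mm
PW = 12.40 + 1.18 + 1.26 = 14.84 ≈ 14.8 mm.

PW ≈ 14.8 mm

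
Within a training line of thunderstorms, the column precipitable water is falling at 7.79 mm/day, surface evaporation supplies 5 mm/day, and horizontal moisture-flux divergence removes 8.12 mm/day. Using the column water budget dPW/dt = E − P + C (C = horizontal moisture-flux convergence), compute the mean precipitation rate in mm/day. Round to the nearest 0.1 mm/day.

dPW/dt = -7.79 mm/day.
P = E + C − dPW/dt = 5 + (-8.12) − (-7.79) = 4.7 mm/day.

P ≈ 4.7 mm/day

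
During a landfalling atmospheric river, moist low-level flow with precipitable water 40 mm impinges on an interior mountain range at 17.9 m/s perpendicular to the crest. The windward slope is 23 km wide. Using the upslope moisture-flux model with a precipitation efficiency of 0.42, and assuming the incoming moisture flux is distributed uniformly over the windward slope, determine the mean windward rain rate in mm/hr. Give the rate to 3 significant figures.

Incoming column moisture flux per unit ridge length: F = V × PW = 17.9 × 40 = 716 mm·m/s.
Spread over the 23 km slope with efficiency ε = 0.42: R = ε·F/W = 0.42 × 716 / 23000 m = 1.307e-02 mm/s.
R = 1.307e-02 × 3600 = 47.1 mm/hr.

R ≈ 47.1 mm/hr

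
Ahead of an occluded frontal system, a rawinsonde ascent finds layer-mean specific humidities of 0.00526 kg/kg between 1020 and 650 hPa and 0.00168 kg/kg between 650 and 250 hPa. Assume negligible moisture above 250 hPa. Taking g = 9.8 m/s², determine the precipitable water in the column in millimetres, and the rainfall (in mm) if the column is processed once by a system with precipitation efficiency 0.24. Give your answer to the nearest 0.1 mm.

PW ≈ 26.7 mm; rainfall ≈ 6.4 mm

Precipitable water is the column-integrated vapour mass per unit area: PW = (1/g) Σ q̄ Δp, with q in kg/kg and Δp in Pa (1 kg/m² of water = 1 mm).
Layer 1020–650 hPa: Δp = 370 hPa = 37000 Pa, q̄ = 0.00526 kg/kg → 0.00526 × 37000 / 9.8 = 19.86 mm
Layer 650–250 hPa: Δp = 400 hPa = 40000 Pa, q̄ = 0.00168 kg/kg → 0.00168 × 40000 / 9.8 = 6.86 mm
PW = 19.86 + 6.86 = 26.72 ≈ 26.7 mm.
Rainfall = ε × PW = 0.24 × 26.7 = 6.4 mm.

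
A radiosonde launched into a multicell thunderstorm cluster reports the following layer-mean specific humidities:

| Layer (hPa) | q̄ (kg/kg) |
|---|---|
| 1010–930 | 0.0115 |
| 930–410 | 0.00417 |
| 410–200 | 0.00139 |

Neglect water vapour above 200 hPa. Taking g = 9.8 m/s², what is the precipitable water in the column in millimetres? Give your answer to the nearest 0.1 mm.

PW ≈ 34.5 mm

Precipitable water is the column-integrated vapour mass per unit area: PW = (1/g) Σ q̄ Δp, with q in kg/kg and Δp in Pa (1 kg/m² of water = 1 mm).
Layer 1010–930 hPa: Δp = 80 hPa = 8000 Pa, q̄ = 0.0115 kg/kg → 0.0115 × 8000 / 9.8 = 9.39 mm
Layer 930–410 hPa: Δp = 520 hPa = 52000 Pa, q̄ = 0.00417 kg/kg → 0.00417 × 52000 / 9.8 = 22.13 mm
Layer 410–200 hPa: Δp = 210 hPa = 21000 Pa, q̄ = 0.00139 kg/kg → 0.00139 × 21000 / 9.8 = 2.98 mm
PW = 9.39 + 22.13 + 2.98 = 34.50 ≈ 34.5 mm.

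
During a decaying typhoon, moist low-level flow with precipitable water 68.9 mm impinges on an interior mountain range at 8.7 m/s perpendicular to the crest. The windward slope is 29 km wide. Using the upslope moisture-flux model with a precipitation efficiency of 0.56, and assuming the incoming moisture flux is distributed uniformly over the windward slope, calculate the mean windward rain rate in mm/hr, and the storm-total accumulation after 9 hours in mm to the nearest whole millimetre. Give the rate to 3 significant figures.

R ≈ 41.7 mm/hr; total ≈ 375 mm

Incoming column moisture flux per unit ridge length: F = V × PW = 8.7 × 68.9 = 599.43 mm·m/s.
Spread over the 29 km slope with efficiency ε = 0.56: R = ε·F/W = 0.56 × 599.43 / 29000 m = 1.158e-02 mm/s.
R = 1.158e-02 × 3600 = 41.7 mm/hr.
Over 9 h: total = 41.7 × 9 = 375.3 ≈ 375 mm.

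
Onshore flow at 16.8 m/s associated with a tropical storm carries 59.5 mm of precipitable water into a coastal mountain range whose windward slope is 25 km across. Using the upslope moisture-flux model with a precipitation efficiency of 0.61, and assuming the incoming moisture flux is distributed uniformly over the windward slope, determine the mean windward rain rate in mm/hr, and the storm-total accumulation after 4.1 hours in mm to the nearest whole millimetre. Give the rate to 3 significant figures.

Incoming column moisture flux per unit ridge length: F = V × PW = 16.8 × 59.5 = 999.6 mm·m/s.
Spread over the 25 km slope with efficiency ε = 0.61: R = ε·F/W = 0.61 × 999.6 / 25000 m = 2.439e-02 mm/s.
R = 2.439e-02 × 3600 = 87.8 mm/hr.
Over 4.1 h: total = 87.8 × 4.1 = 359.98 ≈ 360 mm.

R ≈ 87.8 mm/hr; total ≈ 360 mm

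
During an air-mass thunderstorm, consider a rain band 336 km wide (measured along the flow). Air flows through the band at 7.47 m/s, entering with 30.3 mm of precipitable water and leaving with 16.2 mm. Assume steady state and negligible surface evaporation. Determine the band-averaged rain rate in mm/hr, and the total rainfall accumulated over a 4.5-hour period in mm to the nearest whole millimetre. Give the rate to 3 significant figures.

R ≈ 1.13 mm/hr; total ≈ 5 mm

Column moisture flux per unit crosswind length is F = V × PW.
Inflow: F_in = 7.47 × 30.3 = 226.341 mm·m/s
Outflow: F_out = 7.47 × 16.2 = 121.014 mm·m/s
Steady-state rate R = (F_in − F_out)/L = (226.341 − 121.014) / 336000 m = 3.135e-04 mm/s.
R = 3.135e-04 × 3600 = 1.13 mm/hr.
Over 4.5 h: total = 1.13 × 4.5 = 5.085 ≈ 5 mm.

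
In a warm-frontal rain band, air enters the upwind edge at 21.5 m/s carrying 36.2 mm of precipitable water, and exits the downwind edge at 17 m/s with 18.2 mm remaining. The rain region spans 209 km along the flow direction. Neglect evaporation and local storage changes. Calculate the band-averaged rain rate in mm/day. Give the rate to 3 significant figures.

Column moisture flux per unit crosswind length is F = V × PW.
Inflow: F_in = 21.5 × 36.2 = 778.3 mm·m/s
Outflow: F_out = 17 × 18.2 = 309.4 mm·m/s
Steady-state rate R = (F_in − F_out)/L = (778.3 − 309.4) / 209000 m = 2.244e-03 mm/s.
R = 2.244e-03 × 3600 × 24 = 194 mm/day.

R ≈ 194 mm/day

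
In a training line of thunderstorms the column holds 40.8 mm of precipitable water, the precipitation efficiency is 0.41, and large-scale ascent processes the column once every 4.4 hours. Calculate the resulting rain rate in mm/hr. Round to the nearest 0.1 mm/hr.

R ≈ 3.8 mm/hr

Each overturning extracts ε × PW = 0.41 × 40.8 = 16.728 mm.
Rate = ε·PW / τ = 16.728 / 4.4 h = 3.8 mm/hr.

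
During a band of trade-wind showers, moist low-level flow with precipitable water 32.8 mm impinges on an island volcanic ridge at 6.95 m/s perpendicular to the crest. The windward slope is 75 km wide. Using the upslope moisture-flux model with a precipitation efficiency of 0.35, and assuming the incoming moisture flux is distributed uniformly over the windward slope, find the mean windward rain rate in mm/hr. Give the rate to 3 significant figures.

Incoming column moisture flux per unit ridge length: F = V × PW = 6.95 × 32.8 = 227.96 mm·m/s.
Spread over the 75 km slope with efficiency ε = 0.35: R = ε·F/W = 0.35 × 227.96 / 75000 m = 1.064e-03 mm/s.
R = 1.064e-03 × 3600 = 3.83 mm/hr.

R ≈ 3.83 mm/hr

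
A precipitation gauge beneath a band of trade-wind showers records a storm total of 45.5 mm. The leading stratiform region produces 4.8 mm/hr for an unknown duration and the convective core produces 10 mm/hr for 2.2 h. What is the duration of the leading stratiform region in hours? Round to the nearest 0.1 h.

Known phases: 10 × 2.2 = 22 mm.
Remaining depth = 45.5 − 22 = 23.5 mm.
Duration = 23.5 / 4.8 = 4.9 h.

duration ≈ 4.9 h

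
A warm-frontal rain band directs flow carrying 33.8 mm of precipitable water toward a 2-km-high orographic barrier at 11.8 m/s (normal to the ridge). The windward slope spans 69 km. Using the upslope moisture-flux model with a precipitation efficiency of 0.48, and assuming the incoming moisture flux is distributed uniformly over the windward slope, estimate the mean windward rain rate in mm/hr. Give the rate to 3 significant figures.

R ≈ 9.99 mm/hr

Incoming column moisture flux per unit ridge length: F = V × PW = 11.8 × 33.8 = 398.84 mm·m/s.
Spread over the 69 km slope with efficiency ε = 0.48: R = ε·F/W = 0.48 × 398.84 / 69000 m = 2.775e-03 mm/s.
R = 2.775e-03 × 3600 = 9.99 mm/hr.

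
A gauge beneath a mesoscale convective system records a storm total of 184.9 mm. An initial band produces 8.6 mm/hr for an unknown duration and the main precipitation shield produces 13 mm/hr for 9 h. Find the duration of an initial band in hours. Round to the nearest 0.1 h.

Known phases: 13 × 9 = 117 mm.
Remaining depth = 184.9 − 117 = 67.9 mm.
Duration = 67.9 / 8.6 = 7.9 h.

duration ≈ 7.9 h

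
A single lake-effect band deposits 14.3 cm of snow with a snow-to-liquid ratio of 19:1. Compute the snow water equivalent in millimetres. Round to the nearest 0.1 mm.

SWE = snow depth / ratio = 14.3 cm / 19 = 0.753 cm = 7.5 mm.

SWE ≈ 7.5 mm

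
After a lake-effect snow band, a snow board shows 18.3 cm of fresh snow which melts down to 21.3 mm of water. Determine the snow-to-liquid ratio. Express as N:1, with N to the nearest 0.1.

ratio ≈ 8.6

Ratio = snow depth / SWE = 183 mm / 21.3 mm = 8.6, i.e. 8.6:1.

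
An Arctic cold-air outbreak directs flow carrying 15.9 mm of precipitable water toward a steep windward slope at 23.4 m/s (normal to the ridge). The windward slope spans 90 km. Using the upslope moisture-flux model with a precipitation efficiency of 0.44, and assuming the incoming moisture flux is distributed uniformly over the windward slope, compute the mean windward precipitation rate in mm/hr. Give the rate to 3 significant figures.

R ≈ 6.55 mm/hr

Incoming column moisture flux per unit ridge length: F = V × PW = 23.4 × 15.9 = 372.06 mm·m/s.
Spread over the 90 km slope with efficiency ε = 0.44: R = ε·F/W = 0.44 × 372.06 / 90000 m = 1.819e-03 mm/s.
R = 1.819e-03 × 3600 = 6.55 mm/hr.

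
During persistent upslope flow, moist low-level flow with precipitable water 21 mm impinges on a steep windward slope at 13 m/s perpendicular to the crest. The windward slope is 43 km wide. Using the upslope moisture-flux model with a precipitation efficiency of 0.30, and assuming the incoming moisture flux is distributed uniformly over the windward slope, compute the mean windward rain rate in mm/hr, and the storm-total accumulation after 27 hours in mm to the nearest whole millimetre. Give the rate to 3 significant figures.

Incoming column moisture flux per unit ridge length: F = V × PW = 13 × 21 = 273 mm·m/s.
Spread over the 43 km slope with efficiency ε = 0.30: R = ε·F/W = 0.30 × 273 / 43000 m = 1.905e-03 mm/s.
R = 1.905e-03 × 3600 = 6.86 mm/hr.
Over 27 h: total = 6.86 × 27 = 185.22 ≈ 185 mm.

R ≈ 6.86 mm/hr; total ≈ 185 mm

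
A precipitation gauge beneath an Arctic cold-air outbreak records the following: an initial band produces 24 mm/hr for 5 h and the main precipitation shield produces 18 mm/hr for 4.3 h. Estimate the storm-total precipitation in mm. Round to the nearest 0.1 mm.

Total = Σ Rᵢ Δtᵢ = 24 × 5 + 18 × 4.3
      = 120 + 77.4 = 197.4 mm.

total ≈ 197.4 mm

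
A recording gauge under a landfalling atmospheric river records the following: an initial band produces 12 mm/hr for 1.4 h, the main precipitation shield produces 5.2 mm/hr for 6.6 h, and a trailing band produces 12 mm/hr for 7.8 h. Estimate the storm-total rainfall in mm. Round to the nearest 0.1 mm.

Total = Σ Rᵢ Δtᵢ = 12 × 1.4 + 5.2 × 6.6 + 12 × 7.8
      = 16.8 + 34.32 + 93.6 = 144.7 mm.

total ≈ 144.7 mm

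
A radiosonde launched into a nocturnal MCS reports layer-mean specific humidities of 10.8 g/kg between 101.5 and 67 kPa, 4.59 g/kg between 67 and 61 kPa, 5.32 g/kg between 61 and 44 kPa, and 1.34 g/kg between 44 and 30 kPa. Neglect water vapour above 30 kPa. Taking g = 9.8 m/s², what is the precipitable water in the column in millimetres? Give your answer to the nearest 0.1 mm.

PW ≈ 52.0 mm

Precipitable water is the column-integrated vapour mass per unit area: PW = (1/g) Σ q̄ Δp, with q in kg/kg and Δp in Pa (1 kg/m² of water = 1 mm).
Layer 101.5–67 kPa: Δp = 345 hPa = 34500 Pa, q̄ = 0.0108 kg/kg → 0.0108 × 34500 / 9.8 = 38.02 mm
Layer 67–61 kPa: Δp = 60 hPa = 6000 Pa, q̄ = 0.00459 kg/kg → 0.00459 × 6000 / 9.8 = 2.81 mm
Layer 61–44 kPa: Δp = 170 hPa = 17000 Pa, q̄ = 0.00532 kg/kg → 0.00532 × 17000 / 9.8 = 9.23 mm
Layer 44–30 kPa: Δp = 140 hPa = 14000 Pa, q̄ = 0.00134 kg/kg → 0.00134 × 14000 / 9.8 = 1.91 mm
PW = 38.02 + 2.81 + 9.23 + 1.91 = 51.97 ≈ 52.0 mm.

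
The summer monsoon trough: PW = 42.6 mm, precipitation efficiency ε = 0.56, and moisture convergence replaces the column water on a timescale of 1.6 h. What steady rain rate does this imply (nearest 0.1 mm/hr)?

Each overturning extracts ε × PW = 0.56 × 42.6 = 23.856 mm.
Rate = ε·PW / τ = 23.856 / 1.6 h = 14.9 mm/hr.

R ≈ 14.9 mm/hr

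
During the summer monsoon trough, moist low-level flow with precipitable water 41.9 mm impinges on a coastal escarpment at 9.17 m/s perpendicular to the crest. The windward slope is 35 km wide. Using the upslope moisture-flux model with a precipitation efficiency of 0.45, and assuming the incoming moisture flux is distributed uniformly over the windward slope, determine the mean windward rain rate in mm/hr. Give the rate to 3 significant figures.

R ≈ 17.8 mm/hr

Incoming column moisture flux per unit ridge length: F = V × PW = 9.17 × 41.9 = 384.223 mm·m/s.
Spread over the 35 km slope with efficiency ε = 0.45: R = ε·F/W = 0.45 × 384.223 / 35000 m = 4.940e-03 mm/s.
R = 4.940e-03 × 3600 = 17.8 mm/hr.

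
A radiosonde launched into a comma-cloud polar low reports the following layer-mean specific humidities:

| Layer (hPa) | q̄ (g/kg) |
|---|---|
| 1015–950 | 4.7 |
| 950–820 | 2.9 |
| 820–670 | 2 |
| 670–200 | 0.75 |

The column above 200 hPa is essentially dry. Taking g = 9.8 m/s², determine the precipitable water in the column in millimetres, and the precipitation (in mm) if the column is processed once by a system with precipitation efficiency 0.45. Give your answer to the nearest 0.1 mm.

Precipitable water is the column-integrated vapour mass per unit area: PW = (1/g) Σ q̄ Δp, with q in kg/kg and Δp in Pa (1 kg/m² of water = 1 mm).
Layer 1015–950 hPa: Δp = 65 hPa = 6500 Pa, q̄ = 0.0047 kg/kg → 0.0047 × 6500 / 9.8 = 3.12 mm
Layer 950–820 hPa: Δp = 130 hPa = 13000 Pa, q̄ = 0.0029 kg/kg → 0.0029 × 13000 / 9.8 = 3.85 mm
Layer 820–670 hPa: Δp = 150 hPa = 15000 Pa, q̄ = 0.002 kg/kg → 0.002 × 15000 / 9.8 = 3.06 mm
Layer 670–200 hPa: Δp = 470 hPa = 47000 Pa, q̄ = 0.00075 kg/kg → 0.00075 × 47000 / 9.8 = 3.60 mm
PW = 3.12 + 3.85 + 3.06 + 3.60 = 13.63 ≈ 13.6 mm.
Precipitation = ε × PW = 0.45 × 13.6 = 6.1 mm.

PW ≈ 13.6 mm; precipitation ≈ 6.1 mm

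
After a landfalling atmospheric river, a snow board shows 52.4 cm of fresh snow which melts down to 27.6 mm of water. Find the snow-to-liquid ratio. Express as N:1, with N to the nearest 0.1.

Ratio = snow depth / SWE = 524 mm / 27.6 mm = 19.0, i.e. 19.0:1.

ratio ≈ 19.0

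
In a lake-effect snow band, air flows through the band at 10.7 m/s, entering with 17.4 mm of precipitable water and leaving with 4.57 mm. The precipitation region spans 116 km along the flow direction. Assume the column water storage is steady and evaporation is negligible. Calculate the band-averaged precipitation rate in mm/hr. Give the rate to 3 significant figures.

R ≈ 4.26 mm/hr

Column moisture flux per unit crosswind length is F = V × PW.
Inflow: F_in = 10.7 × 17.4 = 186.18 mm·m/s
Outflow: F_out = 10.7 × 4.57 = 48.899 mm·m/s
Steady-state rate R = (F_in − F_out)/L = (186.18 − 48.899) / 116000 m = 1.183e-03 mm/s.
R = 1.183e-03 × 3600 = 4.26 mm/hr.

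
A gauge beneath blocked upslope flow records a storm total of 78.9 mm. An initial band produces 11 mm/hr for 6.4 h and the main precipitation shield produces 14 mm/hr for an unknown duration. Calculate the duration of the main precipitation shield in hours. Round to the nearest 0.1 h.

Known phases: 11 × 6.4 = 70.4 mm.
Remaining depth = 78.9 − 70.4 = 8.5 mm.
Duration = 8.5 / 14 = 0.6 h.

duration ≈ 0.6 h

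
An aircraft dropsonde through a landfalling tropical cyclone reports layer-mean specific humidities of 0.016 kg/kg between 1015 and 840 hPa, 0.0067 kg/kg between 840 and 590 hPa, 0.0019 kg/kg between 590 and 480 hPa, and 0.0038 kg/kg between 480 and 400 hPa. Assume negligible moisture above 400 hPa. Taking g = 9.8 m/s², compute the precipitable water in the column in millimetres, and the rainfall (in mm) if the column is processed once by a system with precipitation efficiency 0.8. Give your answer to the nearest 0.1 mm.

PW ≈ 50.9 mm; rainfall ≈ 40.7 mm

Precipitable water is the column-integrated vapour mass per unit area: PW = (1/g) Σ q̄ Δp, with q in kg/kg and Δp in Pa (1 kg/m² of water = 1 mm).
Layer 1015–840 hPa: Δp = 175 hPa = 17500 Pa, q̄ = 0.016 kg/kg → 0.016 × 17500 / 9.8 = 28.57 mm
Layer 840–590 hPa: Δp = 250 hPa = 25000 Pa, q̄ = 0.0067 kg/kg → 0.0067 × 25000 / 9.8 = 17.09 mm
Layer 590–480 hPa: Δp = 110 hPa = 11000 Pa, q̄ = 0.0019 kg/kg → 0.0019 × 11000 / 9.8 = 2.13 mm
Layer 480–400 hPa: Δp = 80 hPa = 8000 Pa, q̄ = 0.0038 kg/kg → 0.0038 × 8000 / 9.8 = 3.10 mm
PW = 28.57 + 17.09 + 2.13 + 3.10 = 50.89 ≈ 50.9 mm.
Rainfall = ε × PW = 0.8 × 50.9 = 40.7 mm.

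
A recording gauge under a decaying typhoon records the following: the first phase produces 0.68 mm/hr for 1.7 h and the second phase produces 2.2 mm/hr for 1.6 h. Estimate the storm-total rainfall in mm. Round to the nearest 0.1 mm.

Total = Σ Rᵢ Δtᵢ = 0.68 × 1.7 + 2.2 × 1.6
      = 1.156 + 3.52 = 4.7 mm.

total ≈ 4.7 mm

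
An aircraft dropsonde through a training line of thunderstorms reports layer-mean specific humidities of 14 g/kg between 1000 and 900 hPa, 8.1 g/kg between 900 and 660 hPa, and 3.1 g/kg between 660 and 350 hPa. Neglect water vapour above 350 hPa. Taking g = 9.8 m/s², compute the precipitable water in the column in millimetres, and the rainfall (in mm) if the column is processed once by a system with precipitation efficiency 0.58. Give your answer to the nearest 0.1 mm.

PW ≈ 43.9 mm; rainfall ≈ 25.5 mm

Precipitable water is the column-integrated vapour mass per unit area: PW = (1/g) Σ q̄ Δp, with q in kg/kg and Δp in Pa (1 kg/m² of water = 1 mm).
Layer 1000–900 hPa: Δp = 100 hPa = 10000 Pa, q̄ = 0.014 kg/kg → 0.014 × 10000 / 9.8 = 14.29 mm
Layer 900–660 hPa: Δp = 240 hPa = 24000 Pa, q̄ = 0.0081 kg/kg → 0.0081 × 24000 / 9.8 = 19.84 mm
Layer 660–350 hPa: Δp = 310 hPa = 31000 Pa, q̄ = 0.0031 kg/kg → 0.0031 × 31000 / 9.8 = 9.81 mm
PW = 14.29 + 19.84 + 9.81 = 43.94 ≈ 43.9 mm.
Rainfall = ε × PW = 0.58 × 43.9 = 25.5 mm.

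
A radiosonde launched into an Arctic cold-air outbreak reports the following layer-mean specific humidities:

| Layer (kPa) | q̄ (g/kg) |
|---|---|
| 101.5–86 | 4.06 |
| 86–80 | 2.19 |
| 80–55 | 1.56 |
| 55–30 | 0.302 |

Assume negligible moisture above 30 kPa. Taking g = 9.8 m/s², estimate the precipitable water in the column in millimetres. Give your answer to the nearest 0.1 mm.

PW ≈ 12.5 mm

Precipitable water is the column-integrated vapour mass per unit area: PW = (1/g) Σ q̄ Δp, with q in kg/kg and Δp in Pa (1 kg/m² of water = 1 mm).
Layer 101.5–86 kPa: Δp = 155 hPa = 15500 Pa, q̄ = 0.00406 kg/kg → 0.00406 × 15500 / 9.8 = 6.42 mm
Layer 86–80 kPa: Δp = 60 hPa = 6000 Pa, q̄ = 0.00219 kg/kg → 0.00219 × 6000 / 9.8 = 1.34 mm
Layer 80–55 kPa: Δp = 250 hPa = 25000 Pa, q̄ = 0.00156 kg/kg → 0.00156 × 25000 / 9.8 = 3.98 mm
Layer 55–30 kPa: Δp = 250 hPa = 25000 Pa, q̄ = 0.000302 kg/kg → 0.000302 × 25000 / 9.8 = 0.77 mm
PW = 6.42 + 1.34 + 3.98 + 0.77 = 12.51 ≈ 12.5 mm.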